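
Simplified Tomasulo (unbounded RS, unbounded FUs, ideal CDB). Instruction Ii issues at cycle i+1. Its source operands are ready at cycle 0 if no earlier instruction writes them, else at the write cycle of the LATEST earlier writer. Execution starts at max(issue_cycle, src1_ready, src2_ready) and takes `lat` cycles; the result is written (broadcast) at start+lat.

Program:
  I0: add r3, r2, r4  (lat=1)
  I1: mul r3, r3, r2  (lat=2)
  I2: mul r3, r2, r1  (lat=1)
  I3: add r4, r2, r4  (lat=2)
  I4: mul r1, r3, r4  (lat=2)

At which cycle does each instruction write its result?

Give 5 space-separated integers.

I0 add r3: issue@1 deps=(None,None) exec_start@1 write@2
I1 mul r3: issue@2 deps=(0,None) exec_start@2 write@4
I2 mul r3: issue@3 deps=(None,None) exec_start@3 write@4
I3 add r4: issue@4 deps=(None,None) exec_start@4 write@6
I4 mul r1: issue@5 deps=(2,3) exec_start@6 write@8

Answer: 2 4 4 6 8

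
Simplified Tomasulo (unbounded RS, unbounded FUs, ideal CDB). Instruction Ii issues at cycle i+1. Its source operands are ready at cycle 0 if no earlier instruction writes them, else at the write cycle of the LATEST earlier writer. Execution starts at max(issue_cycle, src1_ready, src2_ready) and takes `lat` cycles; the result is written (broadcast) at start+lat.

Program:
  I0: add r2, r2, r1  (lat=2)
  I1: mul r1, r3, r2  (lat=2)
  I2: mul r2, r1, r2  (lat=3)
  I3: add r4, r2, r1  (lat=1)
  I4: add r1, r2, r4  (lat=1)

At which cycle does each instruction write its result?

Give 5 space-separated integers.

I0 add r2: issue@1 deps=(None,None) exec_start@1 write@3
I1 mul r1: issue@2 deps=(None,0) exec_start@3 write@5
I2 mul r2: issue@3 deps=(1,0) exec_start@5 write@8
I3 add r4: issue@4 deps=(2,1) exec_start@8 write@9
I4 add r1: issue@5 deps=(2,3) exec_start@9 write@10

Answer: 3 5 8 9 10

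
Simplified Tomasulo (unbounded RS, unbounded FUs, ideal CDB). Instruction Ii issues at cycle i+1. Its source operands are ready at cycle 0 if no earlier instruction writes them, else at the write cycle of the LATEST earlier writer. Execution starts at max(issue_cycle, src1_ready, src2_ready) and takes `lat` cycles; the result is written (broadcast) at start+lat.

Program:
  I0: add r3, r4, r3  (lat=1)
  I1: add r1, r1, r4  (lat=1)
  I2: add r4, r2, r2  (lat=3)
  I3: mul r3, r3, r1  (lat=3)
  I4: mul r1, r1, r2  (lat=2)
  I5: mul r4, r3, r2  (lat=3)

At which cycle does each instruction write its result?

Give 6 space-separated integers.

I0 add r3: issue@1 deps=(None,None) exec_start@1 write@2
I1 add r1: issue@2 deps=(None,None) exec_start@2 write@3
I2 add r4: issue@3 deps=(None,None) exec_start@3 write@6
I3 mul r3: issue@4 deps=(0,1) exec_start@4 write@7
I4 mul r1: issue@5 deps=(1,None) exec_start@5 write@7
I5 mul r4: issue@6 deps=(3,None) exec_start@7 write@10

Answer: 2 3 6 7 7 10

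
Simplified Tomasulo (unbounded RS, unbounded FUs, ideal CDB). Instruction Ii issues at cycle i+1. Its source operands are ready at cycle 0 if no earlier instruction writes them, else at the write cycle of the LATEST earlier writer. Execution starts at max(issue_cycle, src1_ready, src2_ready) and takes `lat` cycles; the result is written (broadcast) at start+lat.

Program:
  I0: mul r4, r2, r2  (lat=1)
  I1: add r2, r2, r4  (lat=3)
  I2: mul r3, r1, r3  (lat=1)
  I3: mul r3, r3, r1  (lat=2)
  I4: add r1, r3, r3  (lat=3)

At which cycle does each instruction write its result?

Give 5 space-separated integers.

I0 mul r4: issue@1 deps=(None,None) exec_start@1 write@2
I1 add r2: issue@2 deps=(None,0) exec_start@2 write@5
I2 mul r3: issue@3 deps=(None,None) exec_start@3 write@4
I3 mul r3: issue@4 deps=(2,None) exec_start@4 write@6
I4 add r1: issue@5 deps=(3,3) exec_start@6 write@9

Answer: 2 5 4 6 9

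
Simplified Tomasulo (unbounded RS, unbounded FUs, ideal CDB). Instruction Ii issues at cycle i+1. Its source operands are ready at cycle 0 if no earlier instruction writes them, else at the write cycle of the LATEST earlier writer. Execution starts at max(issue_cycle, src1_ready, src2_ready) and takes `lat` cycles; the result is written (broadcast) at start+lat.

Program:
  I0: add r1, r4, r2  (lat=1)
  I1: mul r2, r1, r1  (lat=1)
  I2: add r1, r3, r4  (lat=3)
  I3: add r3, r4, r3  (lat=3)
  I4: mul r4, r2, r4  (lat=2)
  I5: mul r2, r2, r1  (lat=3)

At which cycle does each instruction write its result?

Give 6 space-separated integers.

Answer: 2 3 6 7 7 9

Derivation:
I0 add r1: issue@1 deps=(None,None) exec_start@1 write@2
I1 mul r2: issue@2 deps=(0,0) exec_start@2 write@3
I2 add r1: issue@3 deps=(None,None) exec_start@3 write@6
I3 add r3: issue@4 deps=(None,None) exec_start@4 write@7
I4 mul r4: issue@5 deps=(1,None) exec_start@5 write@7
I5 mul r2: issue@6 deps=(1,2) exec_start@6 write@9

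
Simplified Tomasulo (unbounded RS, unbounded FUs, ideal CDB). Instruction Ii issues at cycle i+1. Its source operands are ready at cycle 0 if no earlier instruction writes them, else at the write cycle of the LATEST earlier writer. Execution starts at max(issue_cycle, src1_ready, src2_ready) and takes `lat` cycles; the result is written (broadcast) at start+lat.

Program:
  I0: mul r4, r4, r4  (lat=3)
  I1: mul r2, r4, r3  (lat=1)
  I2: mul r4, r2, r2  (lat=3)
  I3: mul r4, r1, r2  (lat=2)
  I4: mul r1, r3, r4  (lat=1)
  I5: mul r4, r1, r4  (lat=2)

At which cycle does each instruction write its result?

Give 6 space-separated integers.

Answer: 4 5 8 7 8 10

Derivation:
I0 mul r4: issue@1 deps=(None,None) exec_start@1 write@4
I1 mul r2: issue@2 deps=(0,None) exec_start@4 write@5
I2 mul r4: issue@3 deps=(1,1) exec_start@5 write@8
I3 mul r4: issue@4 deps=(None,1) exec_start@5 write@7
I4 mul r1: issue@5 deps=(None,3) exec_start@7 write@8
I5 mul r4: issue@6 deps=(4,3) exec_start@8 write@10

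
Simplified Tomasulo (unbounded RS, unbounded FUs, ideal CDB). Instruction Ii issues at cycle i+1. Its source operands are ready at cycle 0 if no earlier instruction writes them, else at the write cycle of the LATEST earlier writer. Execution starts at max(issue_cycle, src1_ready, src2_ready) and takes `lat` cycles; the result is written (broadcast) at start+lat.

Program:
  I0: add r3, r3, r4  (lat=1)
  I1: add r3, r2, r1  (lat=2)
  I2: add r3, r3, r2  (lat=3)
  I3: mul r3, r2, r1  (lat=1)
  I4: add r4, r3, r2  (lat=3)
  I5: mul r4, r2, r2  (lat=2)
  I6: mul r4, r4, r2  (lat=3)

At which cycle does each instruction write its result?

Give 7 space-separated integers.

I0 add r3: issue@1 deps=(None,None) exec_start@1 write@2
I1 add r3: issue@2 deps=(None,None) exec_start@2 write@4
I2 add r3: issue@3 deps=(1,None) exec_start@4 write@7
I3 mul r3: issue@4 deps=(None,None) exec_start@4 write@5
I4 add r4: issue@5 deps=(3,None) exec_start@5 write@8
I5 mul r4: issue@6 deps=(None,None) exec_start@6 write@8
I6 mul r4: issue@7 deps=(5,None) exec_start@8 write@11

Answer: 2 4 7 5 8 8 11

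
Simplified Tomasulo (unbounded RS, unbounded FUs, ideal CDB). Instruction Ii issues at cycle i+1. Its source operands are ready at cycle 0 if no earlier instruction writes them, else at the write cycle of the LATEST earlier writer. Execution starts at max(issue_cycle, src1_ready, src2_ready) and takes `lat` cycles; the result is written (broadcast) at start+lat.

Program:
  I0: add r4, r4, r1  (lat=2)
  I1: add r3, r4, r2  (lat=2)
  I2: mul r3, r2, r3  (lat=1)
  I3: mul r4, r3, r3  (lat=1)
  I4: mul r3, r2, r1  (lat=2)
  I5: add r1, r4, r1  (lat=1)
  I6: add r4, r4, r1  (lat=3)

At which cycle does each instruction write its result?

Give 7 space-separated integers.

Answer: 3 5 6 7 7 8 11

Derivation:
I0 add r4: issue@1 deps=(None,None) exec_start@1 write@3
I1 add r3: issue@2 deps=(0,None) exec_start@3 write@5
I2 mul r3: issue@3 deps=(None,1) exec_start@5 write@6
I3 mul r4: issue@4 deps=(2,2) exec_start@6 write@7
I4 mul r3: issue@5 deps=(None,None) exec_start@5 write@7
I5 add r1: issue@6 deps=(3,None) exec_start@7 write@8
I6 add r4: issue@7 deps=(3,5) exec_start@8 write@11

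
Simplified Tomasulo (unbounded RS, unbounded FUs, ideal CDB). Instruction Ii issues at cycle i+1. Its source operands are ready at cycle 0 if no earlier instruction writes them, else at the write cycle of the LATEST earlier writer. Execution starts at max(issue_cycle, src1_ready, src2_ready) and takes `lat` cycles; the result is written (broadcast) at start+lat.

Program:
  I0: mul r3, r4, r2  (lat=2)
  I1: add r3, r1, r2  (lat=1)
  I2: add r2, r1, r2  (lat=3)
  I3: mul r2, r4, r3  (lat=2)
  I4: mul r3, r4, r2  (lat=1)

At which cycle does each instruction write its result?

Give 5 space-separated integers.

I0 mul r3: issue@1 deps=(None,None) exec_start@1 write@3
I1 add r3: issue@2 deps=(None,None) exec_start@2 write@3
I2 add r2: issue@3 deps=(None,None) exec_start@3 write@6
I3 mul r2: issue@4 deps=(None,1) exec_start@4 write@6
I4 mul r3: issue@5 deps=(None,3) exec_start@6 write@7

Answer: 3 3 6 6 7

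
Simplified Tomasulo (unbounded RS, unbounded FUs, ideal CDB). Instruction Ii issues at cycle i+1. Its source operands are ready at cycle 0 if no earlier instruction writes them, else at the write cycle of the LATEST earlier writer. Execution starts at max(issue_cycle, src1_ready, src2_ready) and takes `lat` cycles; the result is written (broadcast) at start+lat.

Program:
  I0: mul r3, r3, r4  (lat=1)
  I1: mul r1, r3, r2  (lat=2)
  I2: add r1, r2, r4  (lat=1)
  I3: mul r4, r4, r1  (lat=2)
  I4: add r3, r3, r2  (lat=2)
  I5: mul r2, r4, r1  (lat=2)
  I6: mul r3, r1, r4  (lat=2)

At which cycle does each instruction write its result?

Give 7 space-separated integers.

Answer: 2 4 4 6 7 8 9

Derivation:
I0 mul r3: issue@1 deps=(None,None) exec_start@1 write@2
I1 mul r1: issue@2 deps=(0,None) exec_start@2 write@4
I2 add r1: issue@3 deps=(None,None) exec_start@3 write@4
I3 mul r4: issue@4 deps=(None,2) exec_start@4 write@6
I4 add r3: issue@5 deps=(0,None) exec_start@5 write@7
I5 mul r2: issue@6 deps=(3,2) exec_start@6 write@8
I6 mul r3: issue@7 deps=(2,3) exec_start@7 write@9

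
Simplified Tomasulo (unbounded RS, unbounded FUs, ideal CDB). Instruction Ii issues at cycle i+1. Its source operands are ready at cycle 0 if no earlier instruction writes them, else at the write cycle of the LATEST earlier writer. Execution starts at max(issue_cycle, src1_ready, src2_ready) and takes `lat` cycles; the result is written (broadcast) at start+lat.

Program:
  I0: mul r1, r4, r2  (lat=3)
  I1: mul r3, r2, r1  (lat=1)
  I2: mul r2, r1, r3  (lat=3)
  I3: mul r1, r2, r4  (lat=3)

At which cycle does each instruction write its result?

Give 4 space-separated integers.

Answer: 4 5 8 11

Derivation:
I0 mul r1: issue@1 deps=(None,None) exec_start@1 write@4
I1 mul r3: issue@2 deps=(None,0) exec_start@4 write@5
I2 mul r2: issue@3 deps=(0,1) exec_start@5 write@8
I3 mul r1: issue@4 deps=(2,None) exec_start@8 write@11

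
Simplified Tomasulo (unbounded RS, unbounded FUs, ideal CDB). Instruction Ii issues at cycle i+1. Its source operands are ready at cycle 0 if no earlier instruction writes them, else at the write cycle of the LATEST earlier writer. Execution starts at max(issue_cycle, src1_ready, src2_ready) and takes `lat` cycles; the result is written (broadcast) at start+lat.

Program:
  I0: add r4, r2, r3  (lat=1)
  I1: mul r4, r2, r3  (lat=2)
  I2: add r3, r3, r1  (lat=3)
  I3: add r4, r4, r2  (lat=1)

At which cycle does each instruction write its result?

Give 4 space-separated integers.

I0 add r4: issue@1 deps=(None,None) exec_start@1 write@2
I1 mul r4: issue@2 deps=(None,None) exec_start@2 write@4
I2 add r3: issue@3 deps=(None,None) exec_start@3 write@6
I3 add r4: issue@4 deps=(1,None) exec_start@4 write@5

Answer: 2 4 6 5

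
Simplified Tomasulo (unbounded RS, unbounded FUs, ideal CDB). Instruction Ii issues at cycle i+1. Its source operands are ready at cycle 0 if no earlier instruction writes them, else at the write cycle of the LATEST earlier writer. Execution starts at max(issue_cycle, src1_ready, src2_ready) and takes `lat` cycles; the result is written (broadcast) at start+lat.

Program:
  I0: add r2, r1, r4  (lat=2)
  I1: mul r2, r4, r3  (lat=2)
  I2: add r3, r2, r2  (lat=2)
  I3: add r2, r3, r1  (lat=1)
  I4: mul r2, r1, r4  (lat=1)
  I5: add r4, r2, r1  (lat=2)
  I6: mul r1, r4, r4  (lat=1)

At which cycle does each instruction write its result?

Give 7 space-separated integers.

Answer: 3 4 6 7 6 8 9

Derivation:
I0 add r2: issue@1 deps=(None,None) exec_start@1 write@3
I1 mul r2: issue@2 deps=(None,None) exec_start@2 write@4
I2 add r3: issue@3 deps=(1,1) exec_start@4 write@6
I3 add r2: issue@4 deps=(2,None) exec_start@6 write@7
I4 mul r2: issue@5 deps=(None,None) exec_start@5 write@6
I5 add r4: issue@6 deps=(4,None) exec_start@6 write@8
I6 mul r1: issue@7 deps=(5,5) exec_start@8 write@9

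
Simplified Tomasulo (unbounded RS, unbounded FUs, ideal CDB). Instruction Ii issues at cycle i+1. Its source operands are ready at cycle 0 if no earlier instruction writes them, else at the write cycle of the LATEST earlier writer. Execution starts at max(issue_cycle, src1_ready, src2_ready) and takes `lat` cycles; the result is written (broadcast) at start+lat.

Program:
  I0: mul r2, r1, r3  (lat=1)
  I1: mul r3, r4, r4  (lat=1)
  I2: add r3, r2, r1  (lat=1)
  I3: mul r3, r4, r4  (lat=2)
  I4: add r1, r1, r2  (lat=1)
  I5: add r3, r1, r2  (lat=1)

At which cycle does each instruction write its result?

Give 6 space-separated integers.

Answer: 2 3 4 6 6 7

Derivation:
I0 mul r2: issue@1 deps=(None,None) exec_start@1 write@2
I1 mul r3: issue@2 deps=(None,None) exec_start@2 write@3
I2 add r3: issue@3 deps=(0,None) exec_start@3 write@4
I3 mul r3: issue@4 deps=(None,None) exec_start@4 write@6
I4 add r1: issue@5 deps=(None,0) exec_start@5 write@6
I5 add r3: issue@6 deps=(4,0) exec_start@6 write@7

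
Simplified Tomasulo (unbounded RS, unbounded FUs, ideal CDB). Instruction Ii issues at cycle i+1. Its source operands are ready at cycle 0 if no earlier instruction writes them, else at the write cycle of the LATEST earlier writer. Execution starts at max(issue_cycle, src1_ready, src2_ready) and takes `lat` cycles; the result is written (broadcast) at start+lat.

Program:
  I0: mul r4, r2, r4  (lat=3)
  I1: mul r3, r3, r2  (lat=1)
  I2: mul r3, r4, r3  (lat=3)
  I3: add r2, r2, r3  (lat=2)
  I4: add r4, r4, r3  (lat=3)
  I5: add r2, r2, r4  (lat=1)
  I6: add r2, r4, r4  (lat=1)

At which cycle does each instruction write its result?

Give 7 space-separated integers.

Answer: 4 3 7 9 10 11 11

Derivation:
I0 mul r4: issue@1 deps=(None,None) exec_start@1 write@4
I1 mul r3: issue@2 deps=(None,None) exec_start@2 write@3
I2 mul r3: issue@3 deps=(0,1) exec_start@4 write@7
I3 add r2: issue@4 deps=(None,2) exec_start@7 write@9
I4 add r4: issue@5 deps=(0,2) exec_start@7 write@10
I5 add r2: issue@6 deps=(3,4) exec_start@10 write@11
I6 add r2: issue@7 deps=(4,4) exec_start@10 write@11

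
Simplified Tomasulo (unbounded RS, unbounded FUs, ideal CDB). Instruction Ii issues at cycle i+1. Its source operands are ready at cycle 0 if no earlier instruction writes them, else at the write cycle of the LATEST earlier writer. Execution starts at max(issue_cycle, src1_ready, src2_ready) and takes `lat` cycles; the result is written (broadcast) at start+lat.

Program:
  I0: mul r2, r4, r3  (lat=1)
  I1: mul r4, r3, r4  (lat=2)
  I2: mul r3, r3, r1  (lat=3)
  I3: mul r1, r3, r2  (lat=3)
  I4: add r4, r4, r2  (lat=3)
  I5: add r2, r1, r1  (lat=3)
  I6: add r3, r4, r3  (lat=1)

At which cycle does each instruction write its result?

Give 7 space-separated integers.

I0 mul r2: issue@1 deps=(None,None) exec_start@1 write@2
I1 mul r4: issue@2 deps=(None,None) exec_start@2 write@4
I2 mul r3: issue@3 deps=(None,None) exec_start@3 write@6
I3 mul r1: issue@4 deps=(2,0) exec_start@6 write@9
I4 add r4: issue@5 deps=(1,0) exec_start@5 write@8
I5 add r2: issue@6 deps=(3,3) exec_start@9 write@12
I6 add r3: issue@7 deps=(4,2) exec_start@8 write@9

Answer: 2 4 6 9 8 12 9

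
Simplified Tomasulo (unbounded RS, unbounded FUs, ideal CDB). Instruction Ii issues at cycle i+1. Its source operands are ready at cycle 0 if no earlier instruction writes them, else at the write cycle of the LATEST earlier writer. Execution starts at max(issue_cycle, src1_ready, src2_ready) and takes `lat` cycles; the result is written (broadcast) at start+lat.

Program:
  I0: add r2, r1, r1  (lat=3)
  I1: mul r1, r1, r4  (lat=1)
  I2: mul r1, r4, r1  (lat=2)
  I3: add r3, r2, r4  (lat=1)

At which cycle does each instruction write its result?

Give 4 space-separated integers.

Answer: 4 3 5 5

Derivation:
I0 add r2: issue@1 deps=(None,None) exec_start@1 write@4
I1 mul r1: issue@2 deps=(None,None) exec_start@2 write@3
I2 mul r1: issue@3 deps=(None,1) exec_start@3 write@5
I3 add r3: issue@4 deps=(0,None) exec_start@4 write@5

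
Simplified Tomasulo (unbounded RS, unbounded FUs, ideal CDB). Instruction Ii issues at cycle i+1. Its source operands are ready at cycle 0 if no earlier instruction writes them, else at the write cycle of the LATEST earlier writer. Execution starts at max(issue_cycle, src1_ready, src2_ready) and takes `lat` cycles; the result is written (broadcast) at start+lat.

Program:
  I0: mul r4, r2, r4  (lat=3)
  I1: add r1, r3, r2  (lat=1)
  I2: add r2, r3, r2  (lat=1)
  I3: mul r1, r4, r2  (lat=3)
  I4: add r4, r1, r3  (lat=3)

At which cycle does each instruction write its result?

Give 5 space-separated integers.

Answer: 4 3 4 7 10

Derivation:
I0 mul r4: issue@1 deps=(None,None) exec_start@1 write@4
I1 add r1: issue@2 deps=(None,None) exec_start@2 write@3
I2 add r2: issue@3 deps=(None,None) exec_start@3 write@4
I3 mul r1: issue@4 deps=(0,2) exec_start@4 write@7
I4 add r4: issue@5 deps=(3,None) exec_start@7 write@10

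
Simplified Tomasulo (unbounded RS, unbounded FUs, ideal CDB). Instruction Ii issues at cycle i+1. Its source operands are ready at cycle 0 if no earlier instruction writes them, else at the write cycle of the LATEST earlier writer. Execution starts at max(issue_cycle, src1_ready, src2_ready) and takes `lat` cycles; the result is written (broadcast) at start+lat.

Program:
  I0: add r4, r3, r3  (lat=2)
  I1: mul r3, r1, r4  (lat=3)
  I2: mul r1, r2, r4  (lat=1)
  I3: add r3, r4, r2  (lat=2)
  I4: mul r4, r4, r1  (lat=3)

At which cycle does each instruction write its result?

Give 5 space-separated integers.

I0 add r4: issue@1 deps=(None,None) exec_start@1 write@3
I1 mul r3: issue@2 deps=(None,0) exec_start@3 write@6
I2 mul r1: issue@3 deps=(None,0) exec_start@3 write@4
I3 add r3: issue@4 deps=(0,None) exec_start@4 write@6
I4 mul r4: issue@5 deps=(0,2) exec_start@5 write@8

Answer: 3 6 4 6 8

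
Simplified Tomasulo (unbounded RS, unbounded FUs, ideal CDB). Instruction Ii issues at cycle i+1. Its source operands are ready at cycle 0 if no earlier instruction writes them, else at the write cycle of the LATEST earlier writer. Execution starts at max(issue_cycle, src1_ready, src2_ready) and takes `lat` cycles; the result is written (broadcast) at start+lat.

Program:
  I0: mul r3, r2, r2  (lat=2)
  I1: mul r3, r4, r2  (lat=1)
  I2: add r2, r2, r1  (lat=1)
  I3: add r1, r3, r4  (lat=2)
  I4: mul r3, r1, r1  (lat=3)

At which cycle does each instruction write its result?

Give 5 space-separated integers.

I0 mul r3: issue@1 deps=(None,None) exec_start@1 write@3
I1 mul r3: issue@2 deps=(None,None) exec_start@2 write@3
I2 add r2: issue@3 deps=(None,None) exec_start@3 write@4
I3 add r1: issue@4 deps=(1,None) exec_start@4 write@6
I4 mul r3: issue@5 deps=(3,3) exec_start@6 write@9

Answer: 3 3 4 6 9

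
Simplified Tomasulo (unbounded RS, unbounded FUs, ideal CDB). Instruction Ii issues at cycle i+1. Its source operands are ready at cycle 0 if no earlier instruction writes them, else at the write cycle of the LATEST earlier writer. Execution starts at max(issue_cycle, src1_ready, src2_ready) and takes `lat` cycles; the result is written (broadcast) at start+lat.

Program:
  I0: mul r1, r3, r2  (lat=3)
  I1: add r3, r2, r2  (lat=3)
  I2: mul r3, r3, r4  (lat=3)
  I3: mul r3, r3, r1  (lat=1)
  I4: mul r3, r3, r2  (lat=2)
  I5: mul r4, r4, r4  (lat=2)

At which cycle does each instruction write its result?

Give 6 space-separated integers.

I0 mul r1: issue@1 deps=(None,None) exec_start@1 write@4
I1 add r3: issue@2 deps=(None,None) exec_start@2 write@5
I2 mul r3: issue@3 deps=(1,None) exec_start@5 write@8
I3 mul r3: issue@4 deps=(2,0) exec_start@8 write@9
I4 mul r3: issue@5 deps=(3,None) exec_start@9 write@11
I5 mul r4: issue@6 deps=(None,None) exec_start@6 write@8

Answer: 4 5 8 9 11 8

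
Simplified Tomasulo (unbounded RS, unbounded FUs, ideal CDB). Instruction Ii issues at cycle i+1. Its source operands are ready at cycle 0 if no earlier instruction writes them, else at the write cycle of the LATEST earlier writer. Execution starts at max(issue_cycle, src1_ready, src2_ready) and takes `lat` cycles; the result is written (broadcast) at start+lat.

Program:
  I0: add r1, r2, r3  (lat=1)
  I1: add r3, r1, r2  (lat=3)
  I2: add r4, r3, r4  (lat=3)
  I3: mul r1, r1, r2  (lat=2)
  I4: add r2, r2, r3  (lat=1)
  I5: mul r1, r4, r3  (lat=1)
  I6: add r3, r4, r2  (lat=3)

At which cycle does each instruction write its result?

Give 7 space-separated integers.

I0 add r1: issue@1 deps=(None,None) exec_start@1 write@2
I1 add r3: issue@2 deps=(0,None) exec_start@2 write@5
I2 add r4: issue@3 deps=(1,None) exec_start@5 write@8
I3 mul r1: issue@4 deps=(0,None) exec_start@4 write@6
I4 add r2: issue@5 deps=(None,1) exec_start@5 write@6
I5 mul r1: issue@6 deps=(2,1) exec_start@8 write@9
I6 add r3: issue@7 deps=(2,4) exec_start@8 write@11

Answer: 2 5 8 6 6 9 11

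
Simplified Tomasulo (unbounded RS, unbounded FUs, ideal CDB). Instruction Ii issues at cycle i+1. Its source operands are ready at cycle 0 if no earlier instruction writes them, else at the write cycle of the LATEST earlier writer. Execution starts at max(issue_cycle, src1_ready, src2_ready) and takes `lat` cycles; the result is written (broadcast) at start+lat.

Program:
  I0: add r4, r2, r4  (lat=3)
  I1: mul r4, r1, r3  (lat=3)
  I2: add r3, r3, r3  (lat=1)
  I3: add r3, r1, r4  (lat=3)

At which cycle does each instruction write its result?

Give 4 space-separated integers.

Answer: 4 5 4 8

Derivation:
I0 add r4: issue@1 deps=(None,None) exec_start@1 write@4
I1 mul r4: issue@2 deps=(None,None) exec_start@2 write@5
I2 add r3: issue@3 deps=(None,None) exec_start@3 write@4
I3 add r3: issue@4 deps=(None,1) exec_start@5 write@8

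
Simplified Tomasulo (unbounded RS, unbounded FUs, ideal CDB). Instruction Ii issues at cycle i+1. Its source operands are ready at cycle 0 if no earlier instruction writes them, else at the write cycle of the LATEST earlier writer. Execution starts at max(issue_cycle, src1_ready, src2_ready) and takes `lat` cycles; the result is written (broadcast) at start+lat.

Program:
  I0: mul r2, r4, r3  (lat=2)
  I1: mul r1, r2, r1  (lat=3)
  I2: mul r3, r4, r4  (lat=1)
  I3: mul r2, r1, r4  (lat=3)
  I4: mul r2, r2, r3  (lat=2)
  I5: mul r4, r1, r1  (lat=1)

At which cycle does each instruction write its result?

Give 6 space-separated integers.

I0 mul r2: issue@1 deps=(None,None) exec_start@1 write@3
I1 mul r1: issue@2 deps=(0,None) exec_start@3 write@6
I2 mul r3: issue@3 deps=(None,None) exec_start@3 write@4
I3 mul r2: issue@4 deps=(1,None) exec_start@6 write@9
I4 mul r2: issue@5 deps=(3,2) exec_start@9 write@11
I5 mul r4: issue@6 deps=(1,1) exec_start@6 write@7

Answer: 3 6 4 9 11 7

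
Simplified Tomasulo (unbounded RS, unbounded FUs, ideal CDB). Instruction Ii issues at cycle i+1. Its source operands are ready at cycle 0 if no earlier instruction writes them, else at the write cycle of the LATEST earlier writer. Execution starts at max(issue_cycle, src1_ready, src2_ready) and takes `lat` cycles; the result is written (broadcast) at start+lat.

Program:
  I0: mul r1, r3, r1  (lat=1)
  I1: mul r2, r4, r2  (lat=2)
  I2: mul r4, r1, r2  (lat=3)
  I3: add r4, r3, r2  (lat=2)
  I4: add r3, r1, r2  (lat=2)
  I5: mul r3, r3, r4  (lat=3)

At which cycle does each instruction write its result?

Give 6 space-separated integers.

I0 mul r1: issue@1 deps=(None,None) exec_start@1 write@2
I1 mul r2: issue@2 deps=(None,None) exec_start@2 write@4
I2 mul r4: issue@3 deps=(0,1) exec_start@4 write@7
I3 add r4: issue@4 deps=(None,1) exec_start@4 write@6
I4 add r3: issue@5 deps=(0,1) exec_start@5 write@7
I5 mul r3: issue@6 deps=(4,3) exec_start@7 write@10

Answer: 2 4 7 6 7 10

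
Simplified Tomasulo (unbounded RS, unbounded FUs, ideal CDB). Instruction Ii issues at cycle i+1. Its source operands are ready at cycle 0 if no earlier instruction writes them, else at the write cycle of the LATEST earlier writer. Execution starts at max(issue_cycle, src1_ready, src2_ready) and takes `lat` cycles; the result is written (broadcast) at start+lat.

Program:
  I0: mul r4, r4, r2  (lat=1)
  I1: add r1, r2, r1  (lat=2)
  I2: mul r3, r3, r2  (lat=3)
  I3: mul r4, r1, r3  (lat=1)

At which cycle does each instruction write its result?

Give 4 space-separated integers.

Answer: 2 4 6 7

Derivation:
I0 mul r4: issue@1 deps=(None,None) exec_start@1 write@2
I1 add r1: issue@2 deps=(None,None) exec_start@2 write@4
I2 mul r3: issue@3 deps=(None,None) exec_start@3 write@6
I3 mul r4: issue@4 deps=(1,2) exec_start@6 write@7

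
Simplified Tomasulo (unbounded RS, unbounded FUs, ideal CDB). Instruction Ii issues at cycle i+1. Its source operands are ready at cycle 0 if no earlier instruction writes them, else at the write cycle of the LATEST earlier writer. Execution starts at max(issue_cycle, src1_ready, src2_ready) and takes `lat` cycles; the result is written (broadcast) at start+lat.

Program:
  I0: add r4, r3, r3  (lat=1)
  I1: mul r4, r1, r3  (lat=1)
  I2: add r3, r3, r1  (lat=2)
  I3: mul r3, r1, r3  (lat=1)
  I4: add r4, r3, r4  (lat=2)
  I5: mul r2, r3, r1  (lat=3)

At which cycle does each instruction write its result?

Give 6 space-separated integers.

I0 add r4: issue@1 deps=(None,None) exec_start@1 write@2
I1 mul r4: issue@2 deps=(None,None) exec_start@2 write@3
I2 add r3: issue@3 deps=(None,None) exec_start@3 write@5
I3 mul r3: issue@4 deps=(None,2) exec_start@5 write@6
I4 add r4: issue@5 deps=(3,1) exec_start@6 write@8
I5 mul r2: issue@6 deps=(3,None) exec_start@6 write@9

Answer: 2 3 5 6 8 9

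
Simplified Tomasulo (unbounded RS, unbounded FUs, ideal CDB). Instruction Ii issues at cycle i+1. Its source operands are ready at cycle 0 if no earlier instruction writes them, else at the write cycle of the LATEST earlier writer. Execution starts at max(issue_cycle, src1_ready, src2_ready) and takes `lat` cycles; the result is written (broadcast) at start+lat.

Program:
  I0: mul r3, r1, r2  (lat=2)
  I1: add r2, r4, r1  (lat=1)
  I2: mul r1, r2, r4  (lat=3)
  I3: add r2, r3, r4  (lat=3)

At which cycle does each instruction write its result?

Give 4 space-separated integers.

I0 mul r3: issue@1 deps=(None,None) exec_start@1 write@3
I1 add r2: issue@2 deps=(None,None) exec_start@2 write@3
I2 mul r1: issue@3 deps=(1,None) exec_start@3 write@6
I3 add r2: issue@4 deps=(0,None) exec_start@4 write@7

Answer: 3 3 6 7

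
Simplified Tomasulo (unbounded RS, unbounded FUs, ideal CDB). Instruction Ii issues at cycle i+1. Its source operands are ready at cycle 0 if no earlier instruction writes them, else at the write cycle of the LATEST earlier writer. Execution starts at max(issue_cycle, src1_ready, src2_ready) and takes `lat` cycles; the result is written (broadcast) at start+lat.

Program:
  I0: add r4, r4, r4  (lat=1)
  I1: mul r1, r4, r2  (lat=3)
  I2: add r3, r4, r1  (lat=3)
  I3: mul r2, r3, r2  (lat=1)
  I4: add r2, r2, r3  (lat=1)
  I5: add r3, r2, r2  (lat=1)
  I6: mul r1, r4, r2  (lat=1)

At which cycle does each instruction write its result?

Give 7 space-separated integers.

I0 add r4: issue@1 deps=(None,None) exec_start@1 write@2
I1 mul r1: issue@2 deps=(0,None) exec_start@2 write@5
I2 add r3: issue@3 deps=(0,1) exec_start@5 write@8
I3 mul r2: issue@4 deps=(2,None) exec_start@8 write@9
I4 add r2: issue@5 deps=(3,2) exec_start@9 write@10
I5 add r3: issue@6 deps=(4,4) exec_start@10 write@11
I6 mul r1: issue@7 deps=(0,4) exec_start@10 write@11

Answer: 2 5 8 9 10 11 11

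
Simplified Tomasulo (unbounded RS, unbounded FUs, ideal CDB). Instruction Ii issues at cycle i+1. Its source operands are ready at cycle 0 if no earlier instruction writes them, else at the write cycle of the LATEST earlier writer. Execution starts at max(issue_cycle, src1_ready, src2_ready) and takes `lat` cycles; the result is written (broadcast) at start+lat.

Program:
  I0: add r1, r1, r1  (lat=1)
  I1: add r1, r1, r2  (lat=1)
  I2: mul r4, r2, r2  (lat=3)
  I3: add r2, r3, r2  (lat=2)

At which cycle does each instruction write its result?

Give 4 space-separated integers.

I0 add r1: issue@1 deps=(None,None) exec_start@1 write@2
I1 add r1: issue@2 deps=(0,None) exec_start@2 write@3
I2 mul r4: issue@3 deps=(None,None) exec_start@3 write@6
I3 add r2: issue@4 deps=(None,None) exec_start@4 write@6

Answer: 2 3 6 6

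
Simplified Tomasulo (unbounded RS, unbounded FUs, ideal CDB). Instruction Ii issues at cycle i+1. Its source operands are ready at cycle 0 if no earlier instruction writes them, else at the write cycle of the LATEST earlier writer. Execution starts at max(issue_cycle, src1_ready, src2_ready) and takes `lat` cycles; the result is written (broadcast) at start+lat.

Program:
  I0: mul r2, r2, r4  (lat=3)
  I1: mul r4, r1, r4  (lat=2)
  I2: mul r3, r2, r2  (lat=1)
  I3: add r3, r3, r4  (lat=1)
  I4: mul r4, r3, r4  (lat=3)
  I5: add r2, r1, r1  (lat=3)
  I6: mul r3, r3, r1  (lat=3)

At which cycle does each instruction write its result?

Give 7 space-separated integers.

I0 mul r2: issue@1 deps=(None,None) exec_start@1 write@4
I1 mul r4: issue@2 deps=(None,None) exec_start@2 write@4
I2 mul r3: issue@3 deps=(0,0) exec_start@4 write@5
I3 add r3: issue@4 deps=(2,1) exec_start@5 write@6
I4 mul r4: issue@5 deps=(3,1) exec_start@6 write@9
I5 add r2: issue@6 deps=(None,None) exec_start@6 write@9
I6 mul r3: issue@7 deps=(3,None) exec_start@7 write@10

Answer: 4 4 5 6 9 9 10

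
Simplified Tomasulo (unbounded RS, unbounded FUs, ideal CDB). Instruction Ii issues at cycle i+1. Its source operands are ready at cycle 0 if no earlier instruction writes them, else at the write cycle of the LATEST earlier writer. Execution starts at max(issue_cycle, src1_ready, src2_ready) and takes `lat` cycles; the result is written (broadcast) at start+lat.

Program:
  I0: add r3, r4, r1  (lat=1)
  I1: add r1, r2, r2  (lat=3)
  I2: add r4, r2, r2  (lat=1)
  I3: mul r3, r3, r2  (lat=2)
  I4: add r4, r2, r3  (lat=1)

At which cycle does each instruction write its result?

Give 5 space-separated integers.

Answer: 2 5 4 6 7

Derivation:
I0 add r3: issue@1 deps=(None,None) exec_start@1 write@2
I1 add r1: issue@2 deps=(None,None) exec_start@2 write@5
I2 add r4: issue@3 deps=(None,None) exec_start@3 write@4
I3 mul r3: issue@4 deps=(0,None) exec_start@4 write@6
I4 add r4: issue@5 deps=(None,3) exec_start@6 write@7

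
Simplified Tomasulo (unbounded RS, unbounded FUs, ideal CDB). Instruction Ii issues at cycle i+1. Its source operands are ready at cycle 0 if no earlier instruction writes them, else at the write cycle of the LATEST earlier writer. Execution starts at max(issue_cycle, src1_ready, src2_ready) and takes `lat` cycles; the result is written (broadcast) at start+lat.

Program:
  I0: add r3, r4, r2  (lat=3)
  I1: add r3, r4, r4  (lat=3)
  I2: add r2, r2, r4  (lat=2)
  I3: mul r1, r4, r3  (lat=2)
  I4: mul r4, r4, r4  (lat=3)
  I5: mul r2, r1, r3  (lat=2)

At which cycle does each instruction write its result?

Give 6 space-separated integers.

Answer: 4 5 5 7 8 9

Derivation:
I0 add r3: issue@1 deps=(None,None) exec_start@1 write@4
I1 add r3: issue@2 deps=(None,None) exec_start@2 write@5
I2 add r2: issue@3 deps=(None,None) exec_start@3 write@5
I3 mul r1: issue@4 deps=(None,1) exec_start@5 write@7
I4 mul r4: issue@5 deps=(None,None) exec_start@5 write@8
I5 mul r2: issue@6 deps=(3,1) exec_start@7 write@9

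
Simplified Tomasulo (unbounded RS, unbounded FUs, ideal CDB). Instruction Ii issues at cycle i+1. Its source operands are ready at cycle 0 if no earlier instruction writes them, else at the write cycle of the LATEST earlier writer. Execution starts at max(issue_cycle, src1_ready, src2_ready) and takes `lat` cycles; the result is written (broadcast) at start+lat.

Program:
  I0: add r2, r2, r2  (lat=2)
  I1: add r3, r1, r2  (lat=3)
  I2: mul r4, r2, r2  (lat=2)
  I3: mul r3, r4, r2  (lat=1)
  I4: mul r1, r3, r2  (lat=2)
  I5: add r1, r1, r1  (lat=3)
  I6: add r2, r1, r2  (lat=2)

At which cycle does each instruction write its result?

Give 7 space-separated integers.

I0 add r2: issue@1 deps=(None,None) exec_start@1 write@3
I1 add r3: issue@2 deps=(None,0) exec_start@3 write@6
I2 mul r4: issue@3 deps=(0,0) exec_start@3 write@5
I3 mul r3: issue@4 deps=(2,0) exec_start@5 write@6
I4 mul r1: issue@5 deps=(3,0) exec_start@6 write@8
I5 add r1: issue@6 deps=(4,4) exec_start@8 write@11
I6 add r2: issue@7 deps=(5,0) exec_start@11 write@13

Answer: 3 6 5 6 8 11 13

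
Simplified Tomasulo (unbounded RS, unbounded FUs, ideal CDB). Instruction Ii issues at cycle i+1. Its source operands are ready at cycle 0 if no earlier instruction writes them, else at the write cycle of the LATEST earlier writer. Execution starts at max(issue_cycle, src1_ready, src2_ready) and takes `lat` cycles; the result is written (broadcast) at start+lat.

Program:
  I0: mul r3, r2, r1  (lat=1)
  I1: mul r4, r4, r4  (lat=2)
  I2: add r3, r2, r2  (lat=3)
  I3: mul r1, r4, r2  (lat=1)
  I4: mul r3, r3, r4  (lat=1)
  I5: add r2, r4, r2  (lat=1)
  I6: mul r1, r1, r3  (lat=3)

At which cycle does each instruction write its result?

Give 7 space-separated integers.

Answer: 2 4 6 5 7 7 10

Derivation:
I0 mul r3: issue@1 deps=(None,None) exec_start@1 write@2
I1 mul r4: issue@2 deps=(None,None) exec_start@2 write@4
I2 add r3: issue@3 deps=(None,None) exec_start@3 write@6
I3 mul r1: issue@4 deps=(1,None) exec_start@4 write@5
I4 mul r3: issue@5 deps=(2,1) exec_start@6 write@7
I5 add r2: issue@6 deps=(1,None) exec_start@6 write@7
I6 mul r1: issue@7 deps=(3,4) exec_start@7 write@10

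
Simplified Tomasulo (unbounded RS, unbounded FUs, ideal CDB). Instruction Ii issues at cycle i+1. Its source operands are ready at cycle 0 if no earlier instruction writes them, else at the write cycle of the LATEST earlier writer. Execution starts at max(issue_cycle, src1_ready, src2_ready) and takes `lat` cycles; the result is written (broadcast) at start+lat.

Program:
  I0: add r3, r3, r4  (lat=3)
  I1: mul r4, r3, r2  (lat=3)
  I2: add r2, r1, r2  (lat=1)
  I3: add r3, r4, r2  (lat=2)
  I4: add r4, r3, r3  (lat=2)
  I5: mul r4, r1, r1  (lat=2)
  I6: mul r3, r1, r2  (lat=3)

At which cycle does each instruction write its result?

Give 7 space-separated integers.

I0 add r3: issue@1 deps=(None,None) exec_start@1 write@4
I1 mul r4: issue@2 deps=(0,None) exec_start@4 write@7
I2 add r2: issue@3 deps=(None,None) exec_start@3 write@4
I3 add r3: issue@4 deps=(1,2) exec_start@7 write@9
I4 add r4: issue@5 deps=(3,3) exec_start@9 write@11
I5 mul r4: issue@6 deps=(None,None) exec_start@6 write@8
I6 mul r3: issue@7 deps=(None,2) exec_start@7 write@10

Answer: 4 7 4 9 11 8 10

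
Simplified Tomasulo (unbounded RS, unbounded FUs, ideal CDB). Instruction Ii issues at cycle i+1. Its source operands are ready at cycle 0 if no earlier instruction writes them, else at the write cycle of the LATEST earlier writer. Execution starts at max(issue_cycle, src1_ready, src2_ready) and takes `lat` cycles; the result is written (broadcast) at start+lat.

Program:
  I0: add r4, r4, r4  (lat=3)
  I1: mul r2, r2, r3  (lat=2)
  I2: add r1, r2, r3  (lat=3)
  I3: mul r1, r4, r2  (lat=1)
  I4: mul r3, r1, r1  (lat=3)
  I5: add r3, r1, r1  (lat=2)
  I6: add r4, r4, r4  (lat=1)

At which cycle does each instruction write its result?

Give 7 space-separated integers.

Answer: 4 4 7 5 8 8 8

Derivation:
I0 add r4: issue@1 deps=(None,None) exec_start@1 write@4
I1 mul r2: issue@2 deps=(None,None) exec_start@2 write@4
I2 add r1: issue@3 deps=(1,None) exec_start@4 write@7
I3 mul r1: issue@4 deps=(0,1) exec_start@4 write@5
I4 mul r3: issue@5 deps=(3,3) exec_start@5 write@8
I5 add r3: issue@6 deps=(3,3) exec_start@6 write@8
I6 add r4: issue@7 deps=(0,0) exec_start@7 write@8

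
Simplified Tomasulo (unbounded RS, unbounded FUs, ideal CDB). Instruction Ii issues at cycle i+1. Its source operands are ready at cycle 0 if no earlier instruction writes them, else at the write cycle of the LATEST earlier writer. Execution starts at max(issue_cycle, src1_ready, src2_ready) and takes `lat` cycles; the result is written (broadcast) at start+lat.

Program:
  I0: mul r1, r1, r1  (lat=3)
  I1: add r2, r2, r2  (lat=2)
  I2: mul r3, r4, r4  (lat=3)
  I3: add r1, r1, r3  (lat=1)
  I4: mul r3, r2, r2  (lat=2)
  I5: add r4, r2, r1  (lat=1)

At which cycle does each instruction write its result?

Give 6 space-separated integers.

I0 mul r1: issue@1 deps=(None,None) exec_start@1 write@4
I1 add r2: issue@2 deps=(None,None) exec_start@2 write@4
I2 mul r3: issue@3 deps=(None,None) exec_start@3 write@6
I3 add r1: issue@4 deps=(0,2) exec_start@6 write@7
I4 mul r3: issue@5 deps=(1,1) exec_start@5 write@7
I5 add r4: issue@6 deps=(1,3) exec_start@7 write@8

Answer: 4 4 6 7 7 8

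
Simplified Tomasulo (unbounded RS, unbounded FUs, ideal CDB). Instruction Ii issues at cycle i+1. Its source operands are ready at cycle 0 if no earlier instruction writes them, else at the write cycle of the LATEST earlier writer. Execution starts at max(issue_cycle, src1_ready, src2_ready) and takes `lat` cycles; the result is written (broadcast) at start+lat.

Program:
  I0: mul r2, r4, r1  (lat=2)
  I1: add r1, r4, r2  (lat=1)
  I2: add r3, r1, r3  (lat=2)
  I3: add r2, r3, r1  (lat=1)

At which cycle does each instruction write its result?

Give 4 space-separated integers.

I0 mul r2: issue@1 deps=(None,None) exec_start@1 write@3
I1 add r1: issue@2 deps=(None,0) exec_start@3 write@4
I2 add r3: issue@3 deps=(1,None) exec_start@4 write@6
I3 add r2: issue@4 deps=(2,1) exec_start@6 write@7

Answer: 3 4 6 7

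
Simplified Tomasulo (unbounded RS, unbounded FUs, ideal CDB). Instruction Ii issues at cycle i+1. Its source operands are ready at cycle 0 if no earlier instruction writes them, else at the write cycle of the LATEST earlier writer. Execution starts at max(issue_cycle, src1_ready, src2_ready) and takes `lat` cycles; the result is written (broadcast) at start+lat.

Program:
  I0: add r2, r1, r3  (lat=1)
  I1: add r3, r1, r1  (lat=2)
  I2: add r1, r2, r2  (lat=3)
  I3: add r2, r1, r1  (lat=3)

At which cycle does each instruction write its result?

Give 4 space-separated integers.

I0 add r2: issue@1 deps=(None,None) exec_start@1 write@2
I1 add r3: issue@2 deps=(None,None) exec_start@2 write@4
I2 add r1: issue@3 deps=(0,0) exec_start@3 write@6
I3 add r2: issue@4 deps=(2,2) exec_start@6 write@9

Answer: 2 4 6 9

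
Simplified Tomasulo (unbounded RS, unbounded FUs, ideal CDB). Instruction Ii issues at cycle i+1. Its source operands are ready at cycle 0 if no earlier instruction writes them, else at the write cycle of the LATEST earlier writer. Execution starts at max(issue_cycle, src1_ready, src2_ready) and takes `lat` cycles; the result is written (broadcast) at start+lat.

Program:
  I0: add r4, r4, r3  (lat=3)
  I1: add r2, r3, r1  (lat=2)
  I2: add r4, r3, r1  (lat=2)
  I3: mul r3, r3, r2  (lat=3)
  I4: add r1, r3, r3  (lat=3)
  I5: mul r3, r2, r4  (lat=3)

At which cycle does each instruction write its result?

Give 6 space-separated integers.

I0 add r4: issue@1 deps=(None,None) exec_start@1 write@4
I1 add r2: issue@2 deps=(None,None) exec_start@2 write@4
I2 add r4: issue@3 deps=(None,None) exec_start@3 write@5
I3 mul r3: issue@4 deps=(None,1) exec_start@4 write@7
I4 add r1: issue@5 deps=(3,3) exec_start@7 write@10
I5 mul r3: issue@6 deps=(1,2) exec_start@6 write@9

Answer: 4 4 5 7 10 9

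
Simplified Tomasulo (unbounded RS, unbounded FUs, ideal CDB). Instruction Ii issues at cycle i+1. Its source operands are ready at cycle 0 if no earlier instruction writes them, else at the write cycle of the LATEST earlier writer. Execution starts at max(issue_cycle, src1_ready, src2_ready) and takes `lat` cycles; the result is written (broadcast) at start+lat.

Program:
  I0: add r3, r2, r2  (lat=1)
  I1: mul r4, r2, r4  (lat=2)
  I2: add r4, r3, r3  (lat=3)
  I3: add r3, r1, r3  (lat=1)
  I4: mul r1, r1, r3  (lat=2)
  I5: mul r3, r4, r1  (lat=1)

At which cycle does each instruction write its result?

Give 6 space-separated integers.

Answer: 2 4 6 5 7 8

Derivation:
I0 add r3: issue@1 deps=(None,None) exec_start@1 write@2
I1 mul r4: issue@2 deps=(None,None) exec_start@2 write@4
I2 add r4: issue@3 deps=(0,0) exec_start@3 write@6
I3 add r3: issue@4 deps=(None,0) exec_start@4 write@5
I4 mul r1: issue@5 deps=(None,3) exec_start@5 write@7
I5 mul r3: issue@6 deps=(2,4) exec_start@7 write@8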